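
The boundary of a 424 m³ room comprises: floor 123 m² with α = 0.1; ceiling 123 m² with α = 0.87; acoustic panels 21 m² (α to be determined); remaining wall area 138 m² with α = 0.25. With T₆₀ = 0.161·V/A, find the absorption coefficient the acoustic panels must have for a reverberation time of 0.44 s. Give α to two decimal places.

A = 0.161·V/T₆₀ = 0.161·424/0.44 = 155.15 m² sabins.
Absorption from the other surfaces = 123·0.1 + 123·0.87 + 138·0.25 = 153.81 m², so the acoustic panels must supply 1.34 m² over 21 m².
α = 1.34/21 = 0.064.

0.06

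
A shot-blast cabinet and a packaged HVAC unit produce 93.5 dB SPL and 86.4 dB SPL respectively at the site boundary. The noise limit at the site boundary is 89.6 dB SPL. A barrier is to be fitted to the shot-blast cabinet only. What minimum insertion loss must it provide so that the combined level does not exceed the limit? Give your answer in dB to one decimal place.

6.7 dB

Everything except the shot-blast cabinet sums to 10^(86.4/10) = 4.365e+08 in linear terms, 86.40 dB SPL.
To meet 89.6 dB SPL overall, the treated shot-blast cabinet may contribute at most 10^(89.6/10) − 4.365e+08 = 4.755e+08, i.e. 86.77 dB SPL.
Required insertion loss = 93.5 − 86.77 = 6.73 dB.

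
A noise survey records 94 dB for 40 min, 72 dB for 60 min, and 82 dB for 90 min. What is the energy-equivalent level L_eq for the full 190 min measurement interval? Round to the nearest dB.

L_eq = 10·log₁₀[(1/T)·Σ tᵢ·10^(Lᵢ/10)] with T = 190 min.
Σ tᵢ·10^(Lᵢ/10) = 40·10^(94/10) + 60·10^(72/10) + 90·10^(82/10) = 1.157e+11.
L_eq = 10·log₁₀(1.157e+11/190) = 87.85 dB.

88 dB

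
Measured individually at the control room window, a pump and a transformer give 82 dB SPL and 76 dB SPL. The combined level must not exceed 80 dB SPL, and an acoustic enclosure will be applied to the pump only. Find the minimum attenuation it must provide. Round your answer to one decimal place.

4.2 dB

Fixed contribution from the other source: Σ 10^(L/10) = 10^(76/10) = 3.981e+07 (76.00 dB SPL).
To meet 80 dB SPL overall, the treated pump may contribute at most 10^(80/10) − 3.981e+07 = 6.019e+07, i.e. 77.80 dB SPL.
Required insertion loss = 82 − 77.80 = 4.20 dB.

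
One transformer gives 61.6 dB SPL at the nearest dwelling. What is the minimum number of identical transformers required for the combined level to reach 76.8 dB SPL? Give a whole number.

34

N identical sources give L₁ + 10·log₁₀ N, so require 10·log₁₀ N ≥ 76.8 − 61.6 = 15.2 dB.
N ≥ 10^(15.2/10) = 33.113, so N = 34.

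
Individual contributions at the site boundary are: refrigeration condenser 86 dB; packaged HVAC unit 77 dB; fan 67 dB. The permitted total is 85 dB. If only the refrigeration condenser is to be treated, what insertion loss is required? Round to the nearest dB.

2 dB

Fixed contribution from the other sources: Σ 10^(L/10) = 10^(77/10) + 10^(67/10) = 5.513e+07 (77.41 dB).
The limit corresponds to 10^(85/10) = 3.162e+08; subtracting the fixed part leaves 2.611e+08 for the refrigeration condenser, i.e. 84.17 dB.
So the refrigeration condenser must be reduced from 86 to 84.17 dB: IL = 1.83 dB.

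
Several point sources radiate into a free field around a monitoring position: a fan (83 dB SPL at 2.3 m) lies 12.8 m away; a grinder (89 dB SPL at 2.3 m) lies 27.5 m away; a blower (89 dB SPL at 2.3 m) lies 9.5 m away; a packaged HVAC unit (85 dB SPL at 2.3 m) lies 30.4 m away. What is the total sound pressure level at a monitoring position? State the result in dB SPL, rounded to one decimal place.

77.8 dB SPL

Apply inverse-square spreading to bring every level to the receiver, then sum 10^(L/10).
fan: 83 − 20·log₁₀(12.8/2.3) = 83 − 14.91 = 68.09 dB SPL.
grinder: 89 − 20·log₁₀(27.5/2.3) = 89 − 21.55 = 67.45 dB SPL.
blower: 89 − 20·log₁₀(9.5/2.3) = 89 − 12.32 = 76.68 dB SPL.
packaged HVAC unit: 85 − 20·log₁₀(30.4/2.3) = 85 − 22.42 = 62.58 dB SPL.
Σ 10^(L/10) = 6.037e+07 → L_total = 10·log₁₀(6.037e+07) = 77.81 dB SPL.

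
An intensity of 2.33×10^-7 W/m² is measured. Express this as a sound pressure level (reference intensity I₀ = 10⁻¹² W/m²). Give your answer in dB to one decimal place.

I/I₀ = 2.33×10^-7/10⁻¹² = 2.33×10^5, and L = 10·log₁₀(I/I₀).
L = 10·(0.3674 + 5) = 53.67 dB.

53.7 dB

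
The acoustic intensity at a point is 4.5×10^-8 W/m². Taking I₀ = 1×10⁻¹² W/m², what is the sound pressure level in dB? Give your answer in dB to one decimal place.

L = 10·log₁₀(I/I₀) = 10·log₁₀(4.5×10^-8/10⁻¹²) = 10·log₁₀(4.5×10^4).
L = 10·(0.6532 + 4) = 46.53 dB.

46.5 dB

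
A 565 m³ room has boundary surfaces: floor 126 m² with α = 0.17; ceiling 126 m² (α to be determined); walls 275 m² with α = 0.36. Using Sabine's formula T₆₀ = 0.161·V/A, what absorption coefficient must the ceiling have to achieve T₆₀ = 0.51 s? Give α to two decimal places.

Required total absorption A = 0.161·565/0.51 = 178.36 m².
Absorption from the other surfaces = 126·0.17 + 275·0.36 = 120.42 m², so the ceiling must supply 57.94 m² over 126 m².
α = 57.94/126 = 0.460.

0.46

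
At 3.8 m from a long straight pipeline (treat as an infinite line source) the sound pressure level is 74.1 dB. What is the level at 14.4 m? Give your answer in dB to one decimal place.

Line-source attenuation: ΔL = 10·log₁₀(r₂/r₁) = 10·log₁₀(14.4/3.8) = 5.786 dB.
L₂ = 74.1 − 10·log₁₀(14.4/3.8) = 74.1 − 5.786 = 68.31 dB.

68.3 dB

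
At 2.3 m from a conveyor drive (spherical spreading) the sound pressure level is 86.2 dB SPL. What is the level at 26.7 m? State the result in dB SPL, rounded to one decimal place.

64.9 dB SPL

Spherical spreading from a point source gives a 20·log₁₀(r₂/r₁) drop.
L₂ = 86.2 − 20·log₁₀(26.7/2.3) = 86.2 − 21.296 = 64.90 dB SPL.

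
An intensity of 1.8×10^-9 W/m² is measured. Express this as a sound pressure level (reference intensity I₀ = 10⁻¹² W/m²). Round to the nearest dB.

Dividing by I₀ shifts the exponent by 12: I/I₀ = 1.8×10^3.
L = 10·(0.2553 + 3) = 32.55 dB.

33 dB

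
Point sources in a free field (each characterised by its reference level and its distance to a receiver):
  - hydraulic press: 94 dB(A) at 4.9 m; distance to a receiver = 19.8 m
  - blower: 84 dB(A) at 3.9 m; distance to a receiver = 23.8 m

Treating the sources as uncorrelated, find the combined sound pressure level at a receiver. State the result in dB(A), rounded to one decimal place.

First find each source's level at the receiver (point-source: −20·log₁₀(r/r_ref)), then combine on an intensity basis.
hydraulic press: 94 − 20·log₁₀(19.8/4.9) = 94 − 12.13 = 81.87 dB(A).
blower: 84 − 20·log₁₀(23.8/3.9) = 84 − 15.71 = 68.29 dB(A).
Σ 10^(L/10) = 1.606e+08 → L_total = 10·log₁₀(1.606e+08) = 82.06 dB(A).

82.1 dB(A)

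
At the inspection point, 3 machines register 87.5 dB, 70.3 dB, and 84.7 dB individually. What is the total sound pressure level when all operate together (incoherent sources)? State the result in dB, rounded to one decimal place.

For uncorrelated sources the intensities add, so convert each level to linear form, sum, and take 10·log₁₀ of the total.
Σ 10^(L/10) = 10^(87.5/10) + 10^(70.3/10) + 10^(84.7/10) = 8.682e+08.
L_total = 10·log₁₀(8.682e+08) = 89.39 dB.

89.4 dB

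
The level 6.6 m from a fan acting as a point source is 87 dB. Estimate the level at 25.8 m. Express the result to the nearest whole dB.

75 dB

Point-source attenuation: ΔL = 20·log₁₀(r₂/r₁) = 20·log₁₀(25.8/6.6) = 11.842 dB.
L₂ = 87 − 20·log₁₀(25.8/6.6) = 87 − 11.842 = 75.16 dB.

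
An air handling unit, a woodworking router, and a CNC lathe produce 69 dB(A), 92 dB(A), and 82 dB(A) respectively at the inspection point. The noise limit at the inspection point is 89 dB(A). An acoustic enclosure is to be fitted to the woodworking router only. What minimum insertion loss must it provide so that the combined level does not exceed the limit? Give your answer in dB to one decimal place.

4.0 dB

Everything except the woodworking router sums to 10^(69/10) + 10^(82/10) = 1.664e+08 in linear terms, 82.21 dB(A).
The limit corresponds to 10^(89/10) = 7.943e+08; subtracting the fixed part leaves 6.279e+08 for the woodworking router, i.e. 87.98 dB(A).
So the woodworking router must be reduced from 92 to 87.98 dB(A): IL = 4.02 dB.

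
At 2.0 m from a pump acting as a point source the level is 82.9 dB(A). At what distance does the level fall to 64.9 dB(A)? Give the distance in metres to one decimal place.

Point-source spreading drops the level by 20·log₁₀(r₂/r₁); inverting, r₂/r₁ = 10^(ΔL/20).
r₂ = 2.0·10^((82.9−64.9)/20) = 2.0·10^(18.0/20) = 15.89 m.

15.9 m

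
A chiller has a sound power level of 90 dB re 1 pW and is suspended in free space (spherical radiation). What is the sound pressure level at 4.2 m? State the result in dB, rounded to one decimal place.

66.5 dB

L_p = L_w − 10·log₁₀(4π·r²) with r = 4.2 m.
4π·r² = 221.7 m², 10·log₁₀ of that is 23.457 dB.
L_p = 90 − 23.457 = 66.54 dB.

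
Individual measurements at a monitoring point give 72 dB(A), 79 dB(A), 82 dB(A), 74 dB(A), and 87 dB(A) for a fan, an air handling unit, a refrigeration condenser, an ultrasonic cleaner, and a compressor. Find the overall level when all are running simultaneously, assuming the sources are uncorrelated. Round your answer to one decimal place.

Incoherent sources combine by intensity addition: L_total = 10·log₁₀(Σ 10^(L_i/10)).
Σ 10^(L/10) = 10^(72/10) + 10^(79/10) + 10^(82/10) + 10^(74/10) + 10^(87/10) = 7.801e+08.
L_total = 10·log₁₀(7.801e+08) = 88.92 dB(A).

88.9 dB(A)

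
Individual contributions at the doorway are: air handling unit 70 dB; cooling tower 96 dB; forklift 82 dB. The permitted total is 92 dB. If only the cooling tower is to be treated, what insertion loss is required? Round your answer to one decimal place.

4.5 dB

Fixed contribution from the other sources: Σ 10^(L/10) = 10^(70/10) + 10^(82/10) = 1.685e+08 (82.27 dB).
To meet 92 dB overall, the treated cooling tower may contribute at most 10^(92/10) − 1.685e+08 = 1.416e+09, i.e. 91.51 dB.
So the cooling tower must be reduced from 96 to 91.51 dB: IL = 4.49 dB.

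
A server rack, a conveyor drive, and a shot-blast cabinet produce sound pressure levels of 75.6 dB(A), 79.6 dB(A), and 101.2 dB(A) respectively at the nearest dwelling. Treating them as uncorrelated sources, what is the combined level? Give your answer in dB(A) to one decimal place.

For uncorrelated sources the intensities add, so convert each level to linear form, sum, and take 10·log₁₀ of the total.
Σ 10^(L/10) = 10^(75.6/10) + 10^(79.6/10) + 10^(101.2/10) = 1.331e+10.
L_total = 10·log₁₀(1.331e+10) = 101.24 dB(A).

101.2 dB(A)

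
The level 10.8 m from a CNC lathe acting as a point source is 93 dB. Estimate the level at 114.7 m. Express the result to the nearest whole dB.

Point-source attenuation: ΔL = 20·log₁₀(r₂/r₁) = 20·log₁₀(114.7/10.8) = 20.523 dB.
L₂ = 93 − 20·log₁₀(114.7/10.8) = 93 − 20.523 = 72.48 dB.

72 dB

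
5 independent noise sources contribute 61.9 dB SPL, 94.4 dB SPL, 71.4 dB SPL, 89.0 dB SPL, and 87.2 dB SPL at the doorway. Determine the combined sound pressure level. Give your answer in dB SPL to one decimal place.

For uncorrelated sources the intensities add, so convert each level to linear form, sum, and take 10·log₁₀ of the total.
Σ 10^(L/10) = 10^(61.9/10) + 10^(94.4/10) + 10^(71.4/10) + 10^(89.0/10) + 10^(87.2/10) = 4.089e+09.
L_total = 10·log₁₀(4.089e+09) = 96.12 dB SPL.

96.1 dB SPL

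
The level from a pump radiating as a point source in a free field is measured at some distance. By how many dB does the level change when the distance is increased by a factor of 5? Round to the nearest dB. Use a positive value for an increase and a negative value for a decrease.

A point source loses 6 dB per doubling of distance; generally ΔL = −20·log₁₀(r₂/r₁).
ΔL = −20·log₁₀(5) = -13.98 dB.

-14 dB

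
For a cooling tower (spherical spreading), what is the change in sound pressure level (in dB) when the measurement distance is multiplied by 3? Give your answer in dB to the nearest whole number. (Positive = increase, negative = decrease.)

Point-source spreading: ΔL = −20·log₁₀(r₂/r₁).
ΔL = −20·log₁₀(3) = -9.54 dB.

-10 dB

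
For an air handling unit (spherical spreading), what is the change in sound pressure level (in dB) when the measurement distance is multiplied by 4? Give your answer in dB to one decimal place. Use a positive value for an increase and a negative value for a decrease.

A point source loses 6 dB per doubling of distance; generally ΔL = −20·log₁₀(r₂/r₁).
ΔL = −20·log₁₀(4) = -12.04 dB.

-12.0 dB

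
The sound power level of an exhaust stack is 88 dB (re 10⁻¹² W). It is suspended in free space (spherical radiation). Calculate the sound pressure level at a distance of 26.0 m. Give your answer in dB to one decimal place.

The power spreads over a sphere of area 4π·r², so L_p = L_w − 10·log₁₀(4π·r²).
4π·r² = 8495 m², 10·log₁₀ of that is 39.292 dB.
L_p = 88 − 39.292 = 48.71 dB.

48.7 dB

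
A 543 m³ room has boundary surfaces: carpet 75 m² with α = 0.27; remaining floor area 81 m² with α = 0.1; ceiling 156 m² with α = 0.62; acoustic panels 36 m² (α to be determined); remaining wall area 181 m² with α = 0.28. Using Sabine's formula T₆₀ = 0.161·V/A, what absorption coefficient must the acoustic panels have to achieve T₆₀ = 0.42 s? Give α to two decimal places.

A = 0.161·V/T₆₀ = 0.161·543/0.42 = 208.15 m² sabins.
Absorption from the other surfaces = 75·0.27 + 81·0.1 + 156·0.62 + 181·0.28 = 175.75 m², so the acoustic panels must supply 32.40 m² over 36 m².
α = 32.40/36 = 0.900.

0.90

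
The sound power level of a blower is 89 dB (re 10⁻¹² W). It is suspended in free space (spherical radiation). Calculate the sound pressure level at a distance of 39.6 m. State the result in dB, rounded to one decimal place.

46.1 dB

Free-field spherical radiation: L_p = L_w − 10·log₁₀(4π·r²), r = 39.6 m.
4π·r² = 1.971e+04 m², 10·log₁₀ of that is 42.946 dB.
L_p = 89 − 42.946 = 46.05 dB.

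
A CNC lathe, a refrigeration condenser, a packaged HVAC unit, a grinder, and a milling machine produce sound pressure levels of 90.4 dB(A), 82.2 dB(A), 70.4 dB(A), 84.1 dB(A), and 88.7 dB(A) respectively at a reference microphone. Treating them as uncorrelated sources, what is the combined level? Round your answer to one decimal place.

Incoherent sources combine by intensity addition: L_total = 10·log₁₀(Σ 10^(L_i/10)).
Σ 10^(L/10) = 10^(90.4/10) + 10^(82.2/10) + 10^(70.4/10) + 10^(84.1/10) + 10^(88.7/10) = 2.272e+09.
L_total = 10·log₁₀(2.272e+09) = 93.56 dB(A).

93.6 dB(A)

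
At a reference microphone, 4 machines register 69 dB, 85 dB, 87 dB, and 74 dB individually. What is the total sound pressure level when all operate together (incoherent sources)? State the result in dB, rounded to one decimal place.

89.3 dB

For uncorrelated sources the intensities add, so convert each level to linear form, sum, and take 10·log₁₀ of the total.
Σ 10^(L/10) = 10^(69/10) + 10^(85/10) + 10^(87/10) + 10^(74/10) = 8.505e+08.
L_total = 10·log₁₀(8.505e+08) = 89.30 dB.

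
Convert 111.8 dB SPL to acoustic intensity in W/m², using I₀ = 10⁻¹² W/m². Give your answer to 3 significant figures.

I/I₀ = 10^(111.8/10) = 1.514e+11, so I = 1.514e+11 × 10⁻¹² W/m².

0.151 W/m²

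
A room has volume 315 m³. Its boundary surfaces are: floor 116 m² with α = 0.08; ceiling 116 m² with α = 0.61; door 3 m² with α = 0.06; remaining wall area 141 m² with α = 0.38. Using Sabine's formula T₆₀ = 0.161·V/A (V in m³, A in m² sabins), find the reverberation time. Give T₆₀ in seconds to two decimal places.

0.38 s

Total absorption A = 116·0.08 + 116·0.61 + 3·0.06 + 141·0.38 = 133.80 m² sabins.
T₆₀ = 0.161 × 315 / 133.80 = 0.379 s.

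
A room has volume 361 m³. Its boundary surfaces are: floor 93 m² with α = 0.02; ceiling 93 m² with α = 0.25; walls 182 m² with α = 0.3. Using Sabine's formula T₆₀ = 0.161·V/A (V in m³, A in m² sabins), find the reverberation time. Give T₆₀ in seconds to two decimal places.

Total absorption A = 93·0.02 + 93·0.25 + 182·0.3 = 79.71 m² sabins.
T₆₀ = 0.161 × 361 / 79.71 = 0.729 s.

0.73 s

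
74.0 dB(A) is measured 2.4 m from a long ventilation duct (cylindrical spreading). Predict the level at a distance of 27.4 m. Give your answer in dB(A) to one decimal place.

Line-source attenuation: ΔL = 10·log₁₀(r₂/r₁) = 10·log₁₀(27.4/2.4) = 10.575 dB.
L₂ = 74.0 − 10·log₁₀(27.4/2.4) = 74.0 − 10.575 = 63.42 dB(A).

63.4 dB(A)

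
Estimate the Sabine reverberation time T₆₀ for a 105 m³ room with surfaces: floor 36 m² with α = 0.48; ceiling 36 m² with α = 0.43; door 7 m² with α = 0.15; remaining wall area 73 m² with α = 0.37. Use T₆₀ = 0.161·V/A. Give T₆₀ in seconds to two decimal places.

0.28 s

A = Σ Sᵢαᵢ = 36·0.48 + 36·0.43 + 7·0.15 + 73·0.37 = 60.82 m².
T₆₀ = 0.161 × 105 / 60.82 = 0.278 s.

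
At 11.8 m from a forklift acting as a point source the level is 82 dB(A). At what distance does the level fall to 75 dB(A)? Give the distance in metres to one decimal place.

26.4 m

For a point source L₁ − L₂ = 20·log₁₀(r₂/r₁), so r₂ = r₁·10^((L₁−L₂)/20).
r₂ = 11.8·10^((82−75)/20) = 11.8·10^(7.0/20) = 26.42 m.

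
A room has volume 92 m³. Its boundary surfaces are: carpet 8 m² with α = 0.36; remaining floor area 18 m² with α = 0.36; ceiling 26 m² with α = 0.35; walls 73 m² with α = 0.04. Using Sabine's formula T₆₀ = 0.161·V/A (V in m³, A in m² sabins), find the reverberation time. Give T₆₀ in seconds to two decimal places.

0.69 s

A = Σ Sᵢαᵢ = 8·0.36 + 18·0.36 + 26·0.35 + 73·0.04 = 21.38 m².
T₆₀ = 0.161·V/A = 0.161·92/21.38 = 0.693 s.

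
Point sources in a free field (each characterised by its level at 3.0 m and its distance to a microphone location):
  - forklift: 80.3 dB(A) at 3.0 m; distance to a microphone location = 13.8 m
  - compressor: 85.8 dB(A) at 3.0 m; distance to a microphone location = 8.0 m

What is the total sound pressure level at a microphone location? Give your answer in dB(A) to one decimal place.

First find each source's level at the receiver (point-source: −20·log₁₀(r/r_ref)), then combine on an intensity basis.
forklift: 80.3 − 20·log₁₀(13.8/3.0) = 80.3 − 13.26 = 67.04 dB(A).
compressor: 85.8 − 20·log₁₀(8.0/3.0) = 85.8 − 8.52 = 77.28 dB(A).
Σ 10^(L/10) = 5.853e+07 → L_total = 10·log₁₀(5.853e+07) = 77.67 dB(A).

77.7 dB(A)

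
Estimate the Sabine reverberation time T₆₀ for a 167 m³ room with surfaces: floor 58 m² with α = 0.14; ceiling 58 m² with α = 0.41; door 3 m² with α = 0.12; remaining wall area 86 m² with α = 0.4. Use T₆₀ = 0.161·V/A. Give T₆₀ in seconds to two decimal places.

0.40 s

Summing Sᵢαᵢ: 58·0.14 + 58·0.41 + 3·0.12 + 86·0.4 = 66.66 m².
T₆₀ = 0.161·V/A = 0.161·167/66.66 = 0.403 s.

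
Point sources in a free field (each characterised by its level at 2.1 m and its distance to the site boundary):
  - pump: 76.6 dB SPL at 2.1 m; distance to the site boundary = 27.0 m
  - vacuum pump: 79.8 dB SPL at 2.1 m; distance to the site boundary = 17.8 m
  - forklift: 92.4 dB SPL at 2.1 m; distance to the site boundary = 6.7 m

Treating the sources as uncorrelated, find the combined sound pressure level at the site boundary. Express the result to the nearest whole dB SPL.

First find each source's level at the receiver (point-source: −20·log₁₀(r/r_ref)), then combine on an intensity basis.
pump: 76.6 − 20·log₁₀(27.0/2.1) = 76.6 − 22.18 = 54.42 dB SPL.
vacuum pump: 79.8 − 20·log₁₀(17.8/2.1) = 79.8 − 18.56 = 61.24 dB SPL.
forklift: 92.4 − 20·log₁₀(6.7/2.1) = 92.4 − 10.08 = 82.32 dB SPL.
Σ 10^(L/10) = 1.723e+08 → L_total = 10·log₁₀(1.723e+08) = 82.36 dB SPL.

82 dB SPL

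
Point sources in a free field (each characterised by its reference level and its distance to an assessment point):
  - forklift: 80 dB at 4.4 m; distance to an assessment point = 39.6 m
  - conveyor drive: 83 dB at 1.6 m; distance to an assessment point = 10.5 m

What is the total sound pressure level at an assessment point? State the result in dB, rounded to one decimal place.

67.7 dB

First find each source's level at the receiver (point-source: −20·log₁₀(r/r_ref)), then combine on an intensity basis.
forklift: 80 − 20·log₁₀(39.6/4.4) = 80 − 19.08 = 60.92 dB.
conveyor drive: 83 − 20·log₁₀(10.5/1.6) = 83 − 16.34 = 66.66 dB.
Σ 10^(L/10) = 5.868e+06 → L_total = 10·log₁₀(5.868e+06) = 67.68 dB.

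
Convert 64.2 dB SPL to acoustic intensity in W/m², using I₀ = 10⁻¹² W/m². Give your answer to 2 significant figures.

2.6e-06 W/m²

I = I₀·10^(L/10) = 10⁻¹² × 10^(64.2/10) = 10^(-5.580).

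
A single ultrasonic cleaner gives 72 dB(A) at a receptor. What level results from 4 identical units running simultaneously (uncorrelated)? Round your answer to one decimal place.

78.0 dB(A)

L_total = L₁ + 10·log₁₀ N for N identical incoherent sources.
L_total = 72 + 10·log₁₀(4) = 72 + 6.021 = 78.02 dB(A).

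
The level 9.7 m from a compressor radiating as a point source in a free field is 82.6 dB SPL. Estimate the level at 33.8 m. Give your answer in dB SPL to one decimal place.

Point-source attenuation: ΔL = 20·log₁₀(r₂/r₁) = 20·log₁₀(33.8/9.7) = 10.843 dB.
L₂ = 82.6 − 20·log₁₀(33.8/9.7) = 82.6 − 10.843 = 71.76 dB SPL.

71.8 dB SPL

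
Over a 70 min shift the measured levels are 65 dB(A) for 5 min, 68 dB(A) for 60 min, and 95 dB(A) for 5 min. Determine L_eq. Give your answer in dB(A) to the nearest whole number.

84 dB(A)

Weight each interval's intensity by its duration and average over T = 70 min:
Σ tᵢ·10^(Lᵢ/10) = 5·10^(65/10) + 60·10^(68/10) + 5·10^(95/10) = 1.621e+10.
L_eq = 10·log₁₀(1.621e+10/70) = 83.65 dB(A).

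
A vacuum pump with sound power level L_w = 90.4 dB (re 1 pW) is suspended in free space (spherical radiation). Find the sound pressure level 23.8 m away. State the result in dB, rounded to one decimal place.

The power spreads over a sphere of area 4π·r², so L_p = L_w − 10·log₁₀(4π·r²).
4π·r² = 7118 m², 10·log₁₀ of that is 38.524 dB.
L_p = 90.4 − 38.524 = 51.88 dB.

51.9 dB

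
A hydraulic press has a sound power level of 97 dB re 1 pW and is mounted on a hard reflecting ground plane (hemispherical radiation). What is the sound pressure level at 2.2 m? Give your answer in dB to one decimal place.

82.2 dB

Free-field hemispherical radiation: L_p = L_w − 10·log₁₀(2π·r²), r = 2.2 m.
2π·r² = 30.41 m², 10·log₁₀ of that is 14.830 dB.
L_p = 97 − 14.830 = 82.17 dB.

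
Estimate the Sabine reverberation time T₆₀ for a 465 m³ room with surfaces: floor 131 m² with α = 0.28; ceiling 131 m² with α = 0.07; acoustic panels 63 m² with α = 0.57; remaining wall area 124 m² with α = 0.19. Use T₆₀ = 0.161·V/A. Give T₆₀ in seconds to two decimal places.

0.71 s

Total absorption A = 131·0.28 + 131·0.07 + 63·0.57 + 124·0.19 = 105.32 m² sabins.
T₆₀ = 0.161 × 465 / 105.32 = 0.711 s.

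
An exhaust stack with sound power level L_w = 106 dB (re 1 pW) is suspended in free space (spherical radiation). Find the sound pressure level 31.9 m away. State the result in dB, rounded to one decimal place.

64.9 dB

The power spreads over a sphere of area 4π·r², so L_p = L_w − 10·log₁₀(4π·r²).
4π·r² = 1.279e+04 m², 10·log₁₀ of that is 41.068 dB.
L_p = 106 − 41.068 = 64.93 dB.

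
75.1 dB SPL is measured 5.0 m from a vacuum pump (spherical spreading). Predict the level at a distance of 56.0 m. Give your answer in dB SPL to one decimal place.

54.1 dB SPL

Point-source attenuation: ΔL = 20·log₁₀(r₂/r₁) = 20·log₁₀(56.0/5.0) = 20.984 dB.
L₂ = 75.1 − 20·log₁₀(56.0/5.0) = 75.1 − 20.984 = 54.12 dB SPL.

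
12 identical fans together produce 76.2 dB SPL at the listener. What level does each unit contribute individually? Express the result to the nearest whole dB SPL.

65 dB SPL

12 equal contributions raise the level by 10·log₁₀ 12 = 10.792 dB, so each unit alone gives 76.2 − 10.792.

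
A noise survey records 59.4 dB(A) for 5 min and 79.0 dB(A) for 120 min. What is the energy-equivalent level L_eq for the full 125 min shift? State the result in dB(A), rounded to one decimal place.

Weight each interval's intensity by its duration and average over T = 125 min:
Σ tᵢ·10^(Lᵢ/10) = 5·10^(59.4/10) + 120·10^(79.0/10) = 9.536e+09.
L_eq = 10·log₁₀(9.536e+09/125) = 78.82 dB(A).

78.8 dB(A)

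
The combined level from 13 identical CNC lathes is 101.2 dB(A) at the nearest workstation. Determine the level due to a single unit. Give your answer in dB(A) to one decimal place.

90.1 dB(A)

13 equal contributions raise the level by 10·log₁₀ 13 = 11.139 dB, so each unit alone gives 101.2 − 11.139.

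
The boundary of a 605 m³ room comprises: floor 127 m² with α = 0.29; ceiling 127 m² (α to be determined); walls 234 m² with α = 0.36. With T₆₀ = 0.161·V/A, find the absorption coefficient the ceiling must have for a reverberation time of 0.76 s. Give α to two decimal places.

From T₆₀ = 0.161·V/A, the target T₆₀ = 0.76 s needs A = 0.161·605/0.76 = 128.16 m².
Absorption from the other surfaces = 127·0.29 + 234·0.36 = 121.07 m², so the ceiling must supply 7.09 m² over 127 m².
α = 7.09/127 = 0.056.

0.06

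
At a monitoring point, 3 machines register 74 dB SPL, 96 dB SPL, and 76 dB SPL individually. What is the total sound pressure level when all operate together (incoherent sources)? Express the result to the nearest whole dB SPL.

Incoherent sources combine by intensity addition: L_total = 10·log₁₀(Σ 10^(L_i/10)).
Σ 10^(L/10) = 10^(74/10) + 10^(96/10) + 10^(76/10) = 4.046e+09.
L_total = 10·log₁₀(4.046e+09) = 96.07 dB SPL.

96 dB SPL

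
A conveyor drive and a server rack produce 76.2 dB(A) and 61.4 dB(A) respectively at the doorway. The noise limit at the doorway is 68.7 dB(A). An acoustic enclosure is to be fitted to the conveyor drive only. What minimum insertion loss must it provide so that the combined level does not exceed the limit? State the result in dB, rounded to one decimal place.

Fixed contribution from the other source: Σ 10^(L/10) = 10^(61.4/10) = 1.380e+06 (61.40 dB(A)).
To meet 68.7 dB(A) overall, the treated conveyor drive may contribute at most 10^(68.7/10) − 1.380e+06 = 6.033e+06, i.e. 67.81 dB(A).
Required insertion loss = 76.2 − 67.81 = 8.39 dB.

8.4 dB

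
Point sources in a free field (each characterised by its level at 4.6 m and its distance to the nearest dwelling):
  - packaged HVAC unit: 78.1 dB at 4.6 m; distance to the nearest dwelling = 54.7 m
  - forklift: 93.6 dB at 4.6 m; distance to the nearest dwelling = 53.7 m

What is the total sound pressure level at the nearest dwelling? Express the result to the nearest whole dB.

Apply inverse-square spreading to bring every level to the receiver, then sum 10^(L/10).
packaged HVAC unit: 78.1 − 20·log₁₀(54.7/4.6) = 78.1 − 21.50 = 56.60 dB.
forklift: 93.6 − 20·log₁₀(53.7/4.6) = 93.6 − 21.34 = 72.26 dB.
Σ 10^(L/10) = 1.727e+07 → L_total = 10·log₁₀(1.727e+07) = 72.37 dB.

72 dB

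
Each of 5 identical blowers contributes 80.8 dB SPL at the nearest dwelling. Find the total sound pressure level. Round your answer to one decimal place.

87.8 dB SPL

L_total = L₁ + 10·log₁₀ N for N identical incoherent sources.
L_total = 80.8 + 10·log₁₀(5) = 80.8 + 6.990 = 87.79 dB SPL.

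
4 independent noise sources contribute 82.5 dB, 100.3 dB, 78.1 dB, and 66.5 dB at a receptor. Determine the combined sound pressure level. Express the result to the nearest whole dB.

For uncorrelated sources the intensities add, so convert each level to linear form, sum, and take 10·log₁₀ of the total.
Σ 10^(L/10) = 10^(82.5/10) + 10^(100.3/10) + 10^(78.1/10) + 10^(66.5/10) = 1.096e+10.
L_total = 10·log₁₀(1.096e+10) = 100.40 dB.

100 dB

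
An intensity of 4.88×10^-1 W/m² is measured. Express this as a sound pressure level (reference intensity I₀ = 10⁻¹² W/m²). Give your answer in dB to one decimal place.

Dividing by I₀ shifts the exponent by 12: I/I₀ = 4.88×10^11.
L = 10·(0.6884 + 11) = 116.88 dB.

116.9 dB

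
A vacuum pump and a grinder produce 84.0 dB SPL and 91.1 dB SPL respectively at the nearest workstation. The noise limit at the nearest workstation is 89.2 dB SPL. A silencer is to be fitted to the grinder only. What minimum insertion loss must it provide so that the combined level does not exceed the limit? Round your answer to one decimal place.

3.5 dB

The untreated sources together contribute 10^(84.0/10) = 2.512e+08, i.e. 84.00 dB SPL.
The limit corresponds to 10^(89.2/10) = 8.318e+08; subtracting the fixed part leaves 5.806e+08 for the grinder, i.e. 87.64 dB SPL.
Required insertion loss = 91.1 − 87.64 = 3.46 dB.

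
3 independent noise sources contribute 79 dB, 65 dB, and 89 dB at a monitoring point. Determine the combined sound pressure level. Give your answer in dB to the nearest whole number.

89 dB

For uncorrelated sources the intensities add, so convert each level to linear form, sum, and take 10·log₁₀ of the total.
Σ 10^(L/10) = 10^(79/10) + 10^(65/10) + 10^(89/10) = 8.769e+08.
L_total = 10·log₁₀(8.769e+08) = 89.43 dB.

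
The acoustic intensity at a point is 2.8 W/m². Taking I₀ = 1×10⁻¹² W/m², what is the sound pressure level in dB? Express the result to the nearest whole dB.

Dividing by I₀ shifts the exponent by 12: I/I₀ = 2.8×10^12.
L = 10·(0.4472 + 12) = 124.47 dB.

124 dB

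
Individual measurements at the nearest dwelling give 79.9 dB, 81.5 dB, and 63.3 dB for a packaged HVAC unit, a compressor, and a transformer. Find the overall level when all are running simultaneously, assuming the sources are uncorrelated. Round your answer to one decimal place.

83.8 dB

For uncorrelated sources the intensities add, so convert each level to linear form, sum, and take 10·log₁₀ of the total.
Σ 10^(L/10) = 10^(79.9/10) + 10^(81.5/10) + 10^(63.3/10) = 2.411e+08.
L_total = 10·log₁₀(2.411e+08) = 83.82 dB.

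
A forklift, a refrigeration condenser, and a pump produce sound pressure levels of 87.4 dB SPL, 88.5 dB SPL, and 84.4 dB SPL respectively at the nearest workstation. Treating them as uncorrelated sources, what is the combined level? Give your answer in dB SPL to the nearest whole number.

92 dB SPL

For uncorrelated sources the intensities add, so convert each level to linear form, sum, and take 10·log₁₀ of the total.
Σ 10^(L/10) = 10^(87.4/10) + 10^(88.5/10) + 10^(84.4/10) = 1.533e+09.
L_total = 10·log₁₀(1.533e+09) = 91.86 dB SPL.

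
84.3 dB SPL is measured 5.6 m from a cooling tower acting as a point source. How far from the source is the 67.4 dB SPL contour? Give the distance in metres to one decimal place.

For a point source L₁ − L₂ = 20·log₁₀(r₂/r₁), so r₂ = r₁·10^((L₁−L₂)/20).
r₂ = 5.6·10^((84.3−67.4)/20) = 5.6·10^(16.9/20) = 39.19 m.

39.2 m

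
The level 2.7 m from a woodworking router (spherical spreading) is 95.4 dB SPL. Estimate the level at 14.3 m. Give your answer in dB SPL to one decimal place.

80.9 dB SPL

Point-source attenuation: ΔL = 20·log₁₀(r₂/r₁) = 20·log₁₀(14.3/2.7) = 14.479 dB.
L₂ = 95.4 − 20·log₁₀(14.3/2.7) = 95.4 − 14.479 = 80.92 dB SPL.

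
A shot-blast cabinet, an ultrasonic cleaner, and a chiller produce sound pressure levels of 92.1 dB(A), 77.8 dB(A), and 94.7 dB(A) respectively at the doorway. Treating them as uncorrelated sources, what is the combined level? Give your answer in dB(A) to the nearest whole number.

97 dB(A)

For uncorrelated sources the intensities add, so convert each level to linear form, sum, and take 10·log₁₀ of the total.
Σ 10^(L/10) = 10^(92.1/10) + 10^(77.8/10) + 10^(94.7/10) = 4.633e+09.
L_total = 10·log₁₀(4.633e+09) = 96.66 dB(A).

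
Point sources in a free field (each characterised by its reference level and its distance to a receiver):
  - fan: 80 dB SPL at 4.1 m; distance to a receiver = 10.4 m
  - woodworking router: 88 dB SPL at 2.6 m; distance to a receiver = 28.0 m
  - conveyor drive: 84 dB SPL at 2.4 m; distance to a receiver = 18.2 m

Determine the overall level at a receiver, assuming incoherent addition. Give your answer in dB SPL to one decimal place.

74.0 dB SPL

Propagate each source to the receiver with L = L_ref − 20·log₁₀(r/r_ref), then add intensities.
fan: 80 − 20·log₁₀(10.4/4.1) = 80 − 8.08 = 71.92 dB SPL.
woodworking router: 88 − 20·log₁₀(28.0/2.6) = 88 − 20.64 = 67.36 dB SPL.
conveyor drive: 84 − 20·log₁₀(18.2/2.4) = 84 − 17.60 = 66.40 dB SPL.
Σ 10^(L/10) = 2.535e+07 → L_total = 10·log₁₀(2.535e+07) = 74.04 dB SPL.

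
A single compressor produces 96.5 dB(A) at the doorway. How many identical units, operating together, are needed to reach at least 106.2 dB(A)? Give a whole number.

10

Need L₁ + 10·log₁₀ N ≥ 106.2, i.e. log₁₀ N ≥ 0.97.
N ≥ 10^(9.7/10) = 9.333, so N = 10.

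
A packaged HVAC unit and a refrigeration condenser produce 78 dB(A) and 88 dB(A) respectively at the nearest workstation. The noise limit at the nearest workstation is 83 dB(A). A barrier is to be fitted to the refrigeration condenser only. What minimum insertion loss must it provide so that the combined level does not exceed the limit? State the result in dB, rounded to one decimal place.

Fixed contribution from the other source: Σ 10^(L/10) = 10^(78/10) = 6.310e+07 (78.00 dB(A)).
The limit corresponds to 10^(83/10) = 1.995e+08; subtracting the fixed part leaves 1.364e+08 for the refrigeration condenser, i.e. 81.35 dB(A).
Required insertion loss = 88 − 81.35 = 6.65 dB.

6.7 dB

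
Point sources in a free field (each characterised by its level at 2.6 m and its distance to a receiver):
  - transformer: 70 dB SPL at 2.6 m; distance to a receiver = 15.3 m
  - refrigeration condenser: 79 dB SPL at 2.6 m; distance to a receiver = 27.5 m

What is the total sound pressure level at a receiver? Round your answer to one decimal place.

60.0 dB SPL

Apply inverse-square spreading to bring every level to the receiver, then sum 10^(L/10).
transformer: 70 − 20·log₁₀(15.3/2.6) = 70 − 15.39 = 54.61 dB SPL.
refrigeration condenser: 79 − 20·log₁₀(27.5/2.6) = 79 − 20.49 = 58.51 dB SPL.
Σ 10^(L/10) = 9.988e+05 → L_total = 10·log₁₀(9.988e+05) = 59.99 dB SPL.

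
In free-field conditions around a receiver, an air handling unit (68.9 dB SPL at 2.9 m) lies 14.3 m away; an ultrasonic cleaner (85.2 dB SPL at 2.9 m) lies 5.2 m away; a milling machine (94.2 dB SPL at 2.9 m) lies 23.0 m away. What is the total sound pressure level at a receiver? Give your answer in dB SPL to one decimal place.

Propagate each source to the receiver with L = L_ref − 20·log₁₀(r/r_ref), then add intensities.
air handling unit: 68.9 − 20·log₁₀(14.3/2.9) = 68.9 − 13.86 = 55.04 dB SPL.
ultrasonic cleaner: 85.2 − 20·log₁₀(5.2/2.9) = 85.2 − 5.07 = 80.13 dB SPL.
milling machine: 94.2 − 20·log₁₀(23.0/2.9) = 94.2 − 17.99 = 76.21 dB SPL.
Σ 10^(L/10) = 1.451e+08 → L_total = 10·log₁₀(1.451e+08) = 81.62 dB SPL.

81.6 dB SPL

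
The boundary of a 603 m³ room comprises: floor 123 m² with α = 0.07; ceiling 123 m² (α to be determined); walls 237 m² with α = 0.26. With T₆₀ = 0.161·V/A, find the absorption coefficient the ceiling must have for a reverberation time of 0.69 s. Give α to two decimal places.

0.57

From T₆₀ = 0.161·V/A, the target T₆₀ = 0.69 s needs A = 0.161·603/0.69 = 140.70 m².
Absorption from the other surfaces = 123·0.07 + 237·0.26 = 70.23 m², so the ceiling must supply 70.47 m² over 123 m².
α = 70.47/123 = 0.573.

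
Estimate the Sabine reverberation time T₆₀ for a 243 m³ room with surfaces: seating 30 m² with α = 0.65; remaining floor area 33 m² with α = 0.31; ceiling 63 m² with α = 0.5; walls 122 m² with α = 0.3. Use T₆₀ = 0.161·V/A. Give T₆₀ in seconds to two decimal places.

Total absorption A = 30·0.65 + 33·0.31 + 63·0.5 + 122·0.3 = 97.83 m² sabins.
T₆₀ = 0.161 × 243 / 97.83 = 0.400 s.

0.40 s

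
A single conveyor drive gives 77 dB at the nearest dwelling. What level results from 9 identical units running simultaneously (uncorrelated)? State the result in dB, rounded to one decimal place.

86.5 dB

N identical incoherent sources raise the level by 10·log₁₀ N.
L_total = 77 + 10·log₁₀(9) = 77 + 9.542 = 86.54 dB.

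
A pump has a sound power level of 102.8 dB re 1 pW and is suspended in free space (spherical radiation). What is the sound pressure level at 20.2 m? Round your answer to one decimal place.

L_p = L_w − 10·log₁₀(4π·r²) with r = 20.2 m.
4π·r² = 5128 m², 10·log₁₀ of that is 37.099 dB.
L_p = 102.8 − 37.099 = 65.70 dB.

65.7 dB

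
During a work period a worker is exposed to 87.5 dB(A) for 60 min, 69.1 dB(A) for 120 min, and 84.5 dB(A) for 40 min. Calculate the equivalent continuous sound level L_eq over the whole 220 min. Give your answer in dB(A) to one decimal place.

L_eq = 10·log₁₀[(1/T)·Σ tᵢ·10^(Lᵢ/10)] with T = 220 min.
Σ tᵢ·10^(Lᵢ/10) = 60·10^(87.5/10) + 120·10^(69.1/10) + 40·10^(84.5/10) = 4.599e+10.
L_eq = 10·log₁₀(4.599e+10/220) = 83.20 dB(A).

83.2 dB(A)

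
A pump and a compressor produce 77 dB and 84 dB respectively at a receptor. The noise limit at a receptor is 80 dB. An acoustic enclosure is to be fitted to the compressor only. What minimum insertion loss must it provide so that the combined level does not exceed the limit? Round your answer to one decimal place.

The untreated sources together contribute 10^(77/10) = 5.012e+07, i.e. 77.00 dB.
To meet 80 dB overall, the treated compressor may contribute at most 10^(80/10) − 5.012e+07 = 4.988e+07, i.e. 76.98 dB.
Required insertion loss = 84 − 76.98 = 7.02 dB.

7.0 dB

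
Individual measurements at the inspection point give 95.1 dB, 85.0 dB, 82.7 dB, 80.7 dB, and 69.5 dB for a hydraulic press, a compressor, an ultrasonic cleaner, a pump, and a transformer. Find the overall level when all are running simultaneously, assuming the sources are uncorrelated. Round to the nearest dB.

96 dB

For uncorrelated sources the intensities add, so convert each level to linear form, sum, and take 10·log₁₀ of the total.
Σ 10^(L/10) = 10^(95.1/10) + 10^(85.0/10) + 10^(82.7/10) + 10^(80.7/10) + 10^(69.5/10) = 3.865e+09.
L_total = 10·log₁₀(3.865e+09) = 95.87 dB.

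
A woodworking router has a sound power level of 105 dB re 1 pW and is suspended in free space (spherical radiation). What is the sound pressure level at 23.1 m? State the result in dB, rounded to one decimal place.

66.7 dB

L_p = L_w − 10·log₁₀(4π·r²) with r = 23.1 m.
4π·r² = 6706 m², 10·log₁₀ of that is 38.264 dB.
L_p = 105 − 38.264 = 66.74 dB.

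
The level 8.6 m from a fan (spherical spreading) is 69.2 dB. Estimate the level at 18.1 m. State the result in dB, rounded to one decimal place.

62.7 dB

Point-source attenuation: ΔL = 20·log₁₀(r₂/r₁) = 20·log₁₀(18.1/8.6) = 6.464 dB.
L₂ = 69.2 − 20·log₁₀(18.1/8.6) = 69.2 − 6.464 = 62.74 dB.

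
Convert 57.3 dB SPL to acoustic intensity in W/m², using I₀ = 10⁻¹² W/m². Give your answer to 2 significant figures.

I = I₀·10^(L/10) = 10⁻¹² × 10^(57.3/10) = 10^(-6.270).

5.4e-07 W/m²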